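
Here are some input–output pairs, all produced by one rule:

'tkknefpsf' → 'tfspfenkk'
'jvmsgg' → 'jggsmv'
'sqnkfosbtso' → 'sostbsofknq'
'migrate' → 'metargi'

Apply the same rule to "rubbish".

The pattern: move the first character to the end, then reverse the string.
So "rubbish" becomes "rhsibbu".
(Check on "jvmsgg": → "vmsggj" → "jggsmv" ✓)

rhsibbu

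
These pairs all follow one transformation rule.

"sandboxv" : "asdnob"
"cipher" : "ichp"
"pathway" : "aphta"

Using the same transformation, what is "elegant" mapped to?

legen

The transformation: swap each adjacent pair of characters (1↔2, 3↔4, ...), then delete the last 2 characters.
For "elegant", step one produces "legenat"; step two turns that into "legen".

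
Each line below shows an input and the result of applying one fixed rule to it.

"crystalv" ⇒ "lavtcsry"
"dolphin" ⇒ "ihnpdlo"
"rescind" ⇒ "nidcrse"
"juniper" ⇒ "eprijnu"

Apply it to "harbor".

obrrha

The transformation: move the last 2 characters to the front (rotate right by 2), then take characters alternately from the front and the back (1st, last, 2nd, 2nd-last, ...).
"harbor" → "orharb" → "obrrha".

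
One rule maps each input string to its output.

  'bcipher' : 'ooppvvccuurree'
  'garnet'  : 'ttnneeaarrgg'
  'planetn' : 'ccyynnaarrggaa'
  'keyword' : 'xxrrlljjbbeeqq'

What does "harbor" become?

uunneeoobbee

The pattern: double every character, then shift every letter 13 places forward in the alphabet (wrapping around) — i.e. ROT13.
For "harbor", step one produces "hhaarrbboorr"; step two turns that into "uunneeoobbee".
(Check on "planetn": → "ppllaanneettnn" → "ccyynnaarrggaa" ✓)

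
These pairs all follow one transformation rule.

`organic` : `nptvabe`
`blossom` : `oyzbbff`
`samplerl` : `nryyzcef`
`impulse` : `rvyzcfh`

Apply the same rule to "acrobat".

nnopbeg

The pattern: sort the characters into alphabetical order, then shift every letter 13 places forward in the alphabet (wrapping around) — i.e. ROT13.
"acrobat" → "aabcort" → "nnopbeg".
(Check on "impulse": → "eilmpsu" → "rvyzcfh" ✓)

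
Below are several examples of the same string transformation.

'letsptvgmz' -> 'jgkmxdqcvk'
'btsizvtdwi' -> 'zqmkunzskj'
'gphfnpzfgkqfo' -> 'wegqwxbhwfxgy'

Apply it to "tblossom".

In each case the input is transformed by: shift every letter 9 places backward in the alphabet (wrapping around), then move the first 3 characters to the end (rotate left by 3).
"tblossom" → "kscfjjfd" → "fjjfdksc".

fjjfdksc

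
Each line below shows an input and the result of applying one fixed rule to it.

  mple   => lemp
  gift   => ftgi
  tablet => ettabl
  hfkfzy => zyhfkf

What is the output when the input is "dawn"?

Each output is the input with this applied: move the last 2 characters to the front (rotate right by 2).
"dawn" → "wnda".

wnda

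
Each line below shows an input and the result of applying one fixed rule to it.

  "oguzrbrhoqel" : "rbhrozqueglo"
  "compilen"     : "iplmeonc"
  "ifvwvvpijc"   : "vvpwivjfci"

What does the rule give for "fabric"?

rbiacf

Rule — swap the front and back halves of the string, then take characters alternately from the front and the back (1st, last, 2nd, 2nd-last, ...).
"fabric" → "rbiacf".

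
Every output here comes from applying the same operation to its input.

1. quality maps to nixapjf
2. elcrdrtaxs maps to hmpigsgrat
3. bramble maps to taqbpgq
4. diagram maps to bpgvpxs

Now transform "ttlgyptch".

wrienvaii

In each case the input is transformed by: reverse the string, then shift every letter 11 places backward in the alphabet (wrapping around).
Doing the same to "ttlgyptch": "wrienvaii".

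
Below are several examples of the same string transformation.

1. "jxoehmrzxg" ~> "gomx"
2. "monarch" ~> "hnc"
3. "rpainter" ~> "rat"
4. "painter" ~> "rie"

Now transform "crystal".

lya

The pattern: move the last character to the front, then keep one character in every 3, starting at position 1 (positions 1st, 4th, 7th, ...).
Starting from "crystal": after the first operation, "lcrysta"; after the second, "lya".
(Check on "jxoehmrzxg": → "gjxoehmrzx" → "gomx" ✓)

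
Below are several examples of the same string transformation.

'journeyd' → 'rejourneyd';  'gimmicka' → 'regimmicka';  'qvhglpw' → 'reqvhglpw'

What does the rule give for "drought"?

redrought

Each output is the input with this applied: prepend "re".
So "drought" becomes "redrought".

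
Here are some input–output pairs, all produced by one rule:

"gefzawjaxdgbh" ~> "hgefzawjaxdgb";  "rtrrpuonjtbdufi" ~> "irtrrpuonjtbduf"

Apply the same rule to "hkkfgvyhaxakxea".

ahkkfgvyhaxakxe

What's happening: move the last character to the front.
So "hkkfgvyhaxakxea" becomes "ahkkfgvyhaxakxe".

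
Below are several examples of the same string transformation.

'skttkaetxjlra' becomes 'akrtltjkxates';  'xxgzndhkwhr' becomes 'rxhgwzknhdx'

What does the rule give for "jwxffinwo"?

owwxnfifj

Rule — take characters alternately from the front and the back (1st, last, 2nd, 2nd-last, ...), then move the first character to the end.
For "jwxffinwo", step one produces "jowwxnfif"; step two turns that into "owwxnfifj".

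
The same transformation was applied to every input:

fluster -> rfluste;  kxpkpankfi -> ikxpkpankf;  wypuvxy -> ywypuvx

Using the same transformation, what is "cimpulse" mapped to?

ecimpuls

The rule is to move the last character to the front.
"cimpulse" → "ecimpuls".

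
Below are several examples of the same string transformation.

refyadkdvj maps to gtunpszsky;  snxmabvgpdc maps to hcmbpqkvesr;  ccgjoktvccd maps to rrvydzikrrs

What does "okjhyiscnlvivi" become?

dzywnxhrcakxkx

The rule is to shift every letter 11 places backward in the alphabet (wrapping around).
Applying that to "okjhyiscnlvivi" gives "dzywnxhrcakxkx".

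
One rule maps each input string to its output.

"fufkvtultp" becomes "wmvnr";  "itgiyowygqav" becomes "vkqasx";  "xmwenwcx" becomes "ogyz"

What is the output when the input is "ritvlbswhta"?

kxdyv

The pattern: keep every other character starting from the second (positions 2nd, 4th, 6th, ...), then shift every letter 2 places forward in the alphabet (wrapping around).
Applying both steps to "ritvlbswhta": "ivbwt", then "kxdyv".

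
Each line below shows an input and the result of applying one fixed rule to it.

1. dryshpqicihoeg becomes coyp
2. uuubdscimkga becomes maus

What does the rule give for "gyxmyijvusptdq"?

utxi

The rule is to keep one character in every 3, starting at position 3 (positions 3rd, 6th, 9th, ...), then move the last 2 characters to the front (rotate right by 2).
Starting from "gyxmyijvusptdq": after the first operation, "xiut"; after the second, "utxi".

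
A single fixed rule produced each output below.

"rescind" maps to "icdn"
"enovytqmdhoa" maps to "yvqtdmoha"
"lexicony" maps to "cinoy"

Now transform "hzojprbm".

pjbrm

Rule — delete the first 3 characters, then swap each adjacent pair of characters (1↔2, 3↔4, ...).
Working it through for "hzojprbm": intermediate "jprbm", final "pjbrm".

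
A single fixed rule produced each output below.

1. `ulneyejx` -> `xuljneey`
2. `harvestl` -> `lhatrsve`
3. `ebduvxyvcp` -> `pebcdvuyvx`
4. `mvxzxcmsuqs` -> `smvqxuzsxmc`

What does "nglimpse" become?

The transformation: swap the first and last characters, then take characters alternately from the front and the back (1st, last, 2nd, 2nd-last, ...).
For "nglimpse", step one produces "eglimpsn"; step two turns that into "engslpim".
(Check on "ulneyejx": → "xlneyeju" → "xuljneey" ✓)

engslpim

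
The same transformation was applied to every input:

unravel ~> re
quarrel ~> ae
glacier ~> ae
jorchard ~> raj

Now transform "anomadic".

oda

The pattern: move the first character to the end, then keep one character in every 3, starting at position 2 (positions 2nd, 5th, 8th, ...).
Applying both steps to "anomadic": "nomadica", then "oda".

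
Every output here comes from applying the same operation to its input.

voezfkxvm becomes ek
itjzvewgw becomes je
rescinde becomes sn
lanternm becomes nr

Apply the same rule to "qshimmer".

Each output is the input with this applied: delete the last character, then keep one character in every 3, starting at position 3 (positions 3rd, 6th, 9th, ...).
Applying that to "qshimmer" gives "hm".
(Check on "itjzvewgw": → "itjzvewg" → "je" ✓)

hm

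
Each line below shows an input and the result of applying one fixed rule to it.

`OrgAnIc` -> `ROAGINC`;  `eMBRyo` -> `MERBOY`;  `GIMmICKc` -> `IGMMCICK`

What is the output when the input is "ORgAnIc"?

Looking at the pairs, the operation is to swap each adjacent pair of characters (1↔2, 3↔4, ...), then convert every letter to uppercase.
Applying both steps to "ORgAnIc": "ROAgInc", then "ROAGINC".

ROAGINC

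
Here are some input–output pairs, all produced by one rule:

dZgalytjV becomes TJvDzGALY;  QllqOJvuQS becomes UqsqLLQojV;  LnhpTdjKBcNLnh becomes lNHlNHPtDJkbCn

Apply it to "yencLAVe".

Rule — move the last 3 characters to the front (rotate right by 3), then flip the case of every letter.
Starting from "yencLAVe": after the first operation, "AVeyencL"; after the second, "avEYENCl".

avEYENCl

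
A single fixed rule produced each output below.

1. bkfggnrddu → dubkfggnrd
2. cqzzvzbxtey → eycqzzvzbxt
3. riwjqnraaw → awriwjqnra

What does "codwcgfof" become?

The rule is to move the last 2 characters to the front (rotate right by 2).
Applying that to "codwcgfof" gives "ofcodwcgf".

ofcodwcgf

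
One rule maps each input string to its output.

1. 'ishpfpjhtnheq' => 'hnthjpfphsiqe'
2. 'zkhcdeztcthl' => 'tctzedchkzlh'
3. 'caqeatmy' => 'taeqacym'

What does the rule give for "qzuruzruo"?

rzuruzqou

Rule — move the last 2 characters to the front (rotate right by 2), then reverse the string.
For "qzuruzruo", step one produces "uoqzuruzr"; step two turns that into "rzuruzqou".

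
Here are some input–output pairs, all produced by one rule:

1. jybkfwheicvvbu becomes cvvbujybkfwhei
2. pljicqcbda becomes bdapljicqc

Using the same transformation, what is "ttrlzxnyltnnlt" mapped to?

tnnltttrlzxnyl

The rule is to swap the front and back halves of the string, then move the first 2 characters to the end (rotate left by 2).
On "ttrlzxnyltnnlt" that produces "tnnltttrlzxnyl".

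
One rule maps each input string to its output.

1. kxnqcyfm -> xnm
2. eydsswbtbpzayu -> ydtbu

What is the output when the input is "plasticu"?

The transformation: swap each adjacent pair of characters (1↔2, 3↔4, ...), then keep one character in every 3, starting at position 1 (positions 1st, 4th, 7th, ...).
Applying both steps to "plasticu": "lpsaituc", then "lau".
(Check on "kxnqcyfm": → "xkqnycmf" → "xnm" ✓)

lau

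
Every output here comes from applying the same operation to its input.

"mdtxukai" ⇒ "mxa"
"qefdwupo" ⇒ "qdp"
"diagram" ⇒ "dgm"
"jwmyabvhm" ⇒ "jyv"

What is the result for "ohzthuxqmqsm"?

otxq

The rule is to keep one character in every 3, starting at position 1 (positions 1st, 4th, 7th, ...).
Applying that to "ohzthuxqmqsm" gives "otxq".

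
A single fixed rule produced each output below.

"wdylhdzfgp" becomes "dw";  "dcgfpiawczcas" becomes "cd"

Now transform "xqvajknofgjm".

qx

The pattern: swap each adjacent pair of characters (1↔2, 3↔4, ...), then keep only the first 2 characters.
On "xqvajknofgjm": the first step gives "qxavkjongfmj", and the second then gives "qx".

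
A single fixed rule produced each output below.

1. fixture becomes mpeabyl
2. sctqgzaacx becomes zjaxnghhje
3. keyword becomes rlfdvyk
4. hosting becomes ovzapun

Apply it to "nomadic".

uvthkpj

Rule — shift every letter 7 places forward in the alphabet (wrapping around).
So "nomadic" becomes "uvthkpj".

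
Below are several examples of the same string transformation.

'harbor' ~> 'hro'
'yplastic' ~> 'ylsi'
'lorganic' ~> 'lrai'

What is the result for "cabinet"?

Looking at the pairs, the operation is to keep every other character starting from the first (positions 1st, 3rd, 5th, ...).
For "cabinet" the result is "cbnt".

cbnt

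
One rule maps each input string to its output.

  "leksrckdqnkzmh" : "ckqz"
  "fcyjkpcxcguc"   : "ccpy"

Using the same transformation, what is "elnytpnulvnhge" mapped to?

What's happening: keep one character in every 3, starting at position 3 (positions 3rd, 6th, 9th, ...), then sort the characters into alphabetical order.
Starting from "elnytpnulvnhge": after the first operation, "nplh"; after the second, "hlnp".

hlnp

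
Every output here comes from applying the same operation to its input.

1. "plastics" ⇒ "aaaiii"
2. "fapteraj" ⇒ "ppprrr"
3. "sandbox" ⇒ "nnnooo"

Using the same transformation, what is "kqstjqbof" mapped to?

The rule is to keep one character in every 3, starting at position 3 (positions 3rd, 6th, 9th, ...), then repeat every character 3 times.
Applying both steps to "kqstjqbof": "sqf", then "sssqqqfff".

sssqqqfff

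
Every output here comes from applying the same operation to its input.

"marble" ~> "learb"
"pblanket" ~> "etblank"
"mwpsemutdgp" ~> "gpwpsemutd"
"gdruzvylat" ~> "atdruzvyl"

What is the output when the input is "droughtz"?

Each output is the input with this applied: delete the first character, then move the last 2 characters to the front (rotate right by 2).
Working it through for "droughtz": intermediate "roughtz", final "tzrough".

tzrough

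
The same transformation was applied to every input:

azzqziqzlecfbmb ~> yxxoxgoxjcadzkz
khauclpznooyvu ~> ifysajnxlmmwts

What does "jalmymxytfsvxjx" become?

hyjkwkvwrdqtvhv

Looking at the pairs, the operation is to shift every letter 2 places backward in the alphabet (wrapping around).
"jalmymxytfsvxjx" → "hyjkwkvwrdqtvhv".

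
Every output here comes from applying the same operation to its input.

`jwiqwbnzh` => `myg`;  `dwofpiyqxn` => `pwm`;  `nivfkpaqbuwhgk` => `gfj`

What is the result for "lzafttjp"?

sio

Looking at the pairs, the operation is to shift every letter 1 place backward in the alphabet (wrapping around), then keep only the last 3 characters.
Doing the same to "lzafttjp": "sio".
(Check on "nivfkpaqbuwhgk": → "mhuejozpatvgfj" → "gfj" ✓)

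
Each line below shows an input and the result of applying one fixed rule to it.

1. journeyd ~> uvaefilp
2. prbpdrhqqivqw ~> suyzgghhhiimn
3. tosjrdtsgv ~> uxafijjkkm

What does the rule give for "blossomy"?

scdffjjp

What's happening: sort the characters into alphabetical order, then shift every letter 9 places backward in the alphabet (wrapping around).
"blossomy" → "scdffjjp".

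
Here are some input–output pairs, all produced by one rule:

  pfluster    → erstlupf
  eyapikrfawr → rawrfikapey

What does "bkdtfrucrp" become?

rpucfrdtbk

The transformation: swap each adjacent pair of characters (1↔2, 3↔4, ...), then reverse the string.
On "bkdtfrucrp": the first step gives "kbtdrfcupr", and the second then gives "rpucfrdtbk".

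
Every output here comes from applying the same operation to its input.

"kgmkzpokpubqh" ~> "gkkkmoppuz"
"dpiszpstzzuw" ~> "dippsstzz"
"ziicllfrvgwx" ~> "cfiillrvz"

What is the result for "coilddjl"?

cdilo

What's happening: delete the last 3 characters, then sort the characters into alphabetical order.
Working it through for "coilddjl": intermediate "coild", final "cdilo".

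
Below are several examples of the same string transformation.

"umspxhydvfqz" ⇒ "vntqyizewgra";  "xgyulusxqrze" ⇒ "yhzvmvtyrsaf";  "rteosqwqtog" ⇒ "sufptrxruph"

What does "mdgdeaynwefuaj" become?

nehefbzoxfgvbk

Looking at the pairs, the operation is to shift every letter 1 place forward in the alphabet (wrapping around).
On "mdgdeaynwefuaj" that produces "nehefbzoxfgvbk".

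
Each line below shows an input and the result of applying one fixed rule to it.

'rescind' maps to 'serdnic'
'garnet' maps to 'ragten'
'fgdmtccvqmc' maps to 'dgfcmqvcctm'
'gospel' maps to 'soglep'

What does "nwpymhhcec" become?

pwncechhmy

The transformation: reverse the string, then move the last 3 characters to the front (rotate right by 3).
For "nwpymhhcec", step one produces "cechhmypwn"; step two turns that into "pwncechhmy".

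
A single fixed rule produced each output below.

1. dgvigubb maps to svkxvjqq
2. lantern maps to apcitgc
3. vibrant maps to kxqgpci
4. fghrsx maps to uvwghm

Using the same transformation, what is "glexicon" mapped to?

Looking at the pairs, the operation is to shift every letter 11 places backward in the alphabet (wrapping around).
For "glexicon" the result is "vatmxrdc".

vatmxrdc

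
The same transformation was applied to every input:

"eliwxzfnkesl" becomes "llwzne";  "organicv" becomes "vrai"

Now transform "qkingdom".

mknd

What's happening: move the last character to the front, then keep every other character starting from the first (positions 1st, 3rd, 5th, ...).
Applying both steps to "qkingdom": "mqkingdo", then "mknd".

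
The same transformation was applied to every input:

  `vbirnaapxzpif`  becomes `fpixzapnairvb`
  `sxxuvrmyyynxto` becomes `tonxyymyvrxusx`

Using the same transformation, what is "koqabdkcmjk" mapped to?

Looking at the pairs, the operation is to swap each adjacent pair of characters (1↔2, 3↔4, ...), then reverse the string.
Working it through for "koqabdkcmjk": intermediate "okaqdbckjmk", final "kmjkcbdqako".

kmjkcbdqako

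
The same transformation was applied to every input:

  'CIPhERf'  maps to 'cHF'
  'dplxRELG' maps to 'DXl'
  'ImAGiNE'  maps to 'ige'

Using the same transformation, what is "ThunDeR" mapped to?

In each case the input is transformed by: flip the case of every letter, then keep one character in every 3, starting at position 1 (positions 1st, 4th, 7th, ...).
Applying both steps to "ThunDeR": "tHUNdEr", then "tNr".

tNr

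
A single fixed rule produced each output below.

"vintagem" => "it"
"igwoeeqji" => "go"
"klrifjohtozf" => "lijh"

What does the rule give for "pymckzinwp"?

ycz

The pattern: keep every other character starting from the second (positions 2nd, 4th, 6th, ...), then delete the last 2 characters.
On "pymckzinwp": the first step gives "ycznp", and the second then gives "ycz".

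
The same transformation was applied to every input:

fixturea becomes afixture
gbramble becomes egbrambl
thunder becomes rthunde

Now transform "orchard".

Looking at the pairs, the operation is to move the last character to the front.
So "orchard" becomes "dorchar".

dorchar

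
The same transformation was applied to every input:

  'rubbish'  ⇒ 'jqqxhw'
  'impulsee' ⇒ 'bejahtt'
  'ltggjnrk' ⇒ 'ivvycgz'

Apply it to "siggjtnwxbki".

xvvyiclmqzx

The transformation: shift every letter 11 places backward in the alphabet (wrapping around), then delete the first character.
Applying both steps to "siggjtnwxbki": "hxvvyiclmqzx", then "xvvyiclmqzx".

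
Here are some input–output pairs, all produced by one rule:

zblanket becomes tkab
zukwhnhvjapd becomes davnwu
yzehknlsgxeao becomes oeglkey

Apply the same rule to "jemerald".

Rule — reverse the string, then keep every other character starting from the first (positions 1st, 3rd, 5th, ...).
For "jemerald", step one produces "dlaremej"; step two turns that into "daee".

daee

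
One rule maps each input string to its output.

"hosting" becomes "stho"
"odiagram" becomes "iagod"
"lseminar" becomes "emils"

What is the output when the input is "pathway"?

thpa

Looking at the pairs, the operation is to delete the last 3 characters, then move the first 2 characters to the end (rotate left by 2).
"pathway" → "thpa".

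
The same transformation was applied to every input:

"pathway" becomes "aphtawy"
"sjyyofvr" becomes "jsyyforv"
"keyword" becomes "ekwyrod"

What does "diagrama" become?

Looking at the pairs, the operation is to swap each adjacent pair of characters (1↔2, 3↔4, ...).
Applying that to "diagrama" gives "idgaaram".

idgaaram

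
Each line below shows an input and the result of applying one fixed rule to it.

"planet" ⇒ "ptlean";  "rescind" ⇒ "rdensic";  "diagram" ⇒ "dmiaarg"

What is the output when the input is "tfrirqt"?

ttfqrri

The transformation: take characters alternately from the front and the back (1st, last, 2nd, 2nd-last, ...).
For "tfrirqt" the result is "ttfqrri".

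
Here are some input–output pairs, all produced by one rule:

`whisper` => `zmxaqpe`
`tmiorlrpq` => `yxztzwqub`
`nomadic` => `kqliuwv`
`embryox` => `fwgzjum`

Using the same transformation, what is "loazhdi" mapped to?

The transformation: reverse the string, then shift every letter 8 places forward in the alphabet (wrapping around).
Applying both steps to "loazhdi": "idhzaol", then "qlphiwt".

qlphiwt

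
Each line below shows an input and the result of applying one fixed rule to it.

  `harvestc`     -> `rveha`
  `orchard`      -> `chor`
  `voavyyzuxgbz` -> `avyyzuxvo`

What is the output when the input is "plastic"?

The pattern: delete the last 3 characters, then move the first 2 characters to the end (rotate left by 2).
Working it through for "plastic": intermediate "plas", final "aspl".

aspl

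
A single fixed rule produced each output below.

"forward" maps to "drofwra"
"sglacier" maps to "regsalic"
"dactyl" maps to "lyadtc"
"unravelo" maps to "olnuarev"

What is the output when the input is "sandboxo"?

oxasdnob

The rule is to move the last 2 characters to the front (rotate right by 2), then swap each adjacent pair of characters (1↔2, 3↔4, ...).
Starting from "sandboxo": after the first operation, "xosandbo"; after the second, "oxasdnob".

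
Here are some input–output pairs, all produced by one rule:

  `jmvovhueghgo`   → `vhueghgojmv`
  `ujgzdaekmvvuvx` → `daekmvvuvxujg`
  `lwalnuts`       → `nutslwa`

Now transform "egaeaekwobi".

What's happening: move the first 3 characters to the end (rotate left by 3), then delete the first character.
"egaeaekwobi" → "eaekwobiega" → "aekwobiega".

aekwobiega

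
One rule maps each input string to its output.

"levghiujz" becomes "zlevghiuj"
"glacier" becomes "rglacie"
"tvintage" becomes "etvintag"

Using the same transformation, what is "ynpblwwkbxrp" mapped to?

Each output is the input with this applied: move the last character to the front.
Doing the same to "ynpblwwkbxrp": "pynpblwwkbxr".

pynpblwwkbxr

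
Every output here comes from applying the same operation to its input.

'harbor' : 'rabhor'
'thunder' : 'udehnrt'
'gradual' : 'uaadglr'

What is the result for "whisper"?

wehiprs

Looking at the pairs, the operation is to sort the characters into alphabetical order, then move the last character to the front.
Applying both steps to "whisper": "ehiprsw", then "wehiprs".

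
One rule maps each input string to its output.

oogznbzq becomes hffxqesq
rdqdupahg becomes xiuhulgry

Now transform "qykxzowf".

The pattern: shift every letter 9 places backward in the alphabet (wrapping around), then move the last character to the front.
For "qykxzowf", step one produces "hpboqfnw"; step two turns that into "whpboqfn".

whpboqfn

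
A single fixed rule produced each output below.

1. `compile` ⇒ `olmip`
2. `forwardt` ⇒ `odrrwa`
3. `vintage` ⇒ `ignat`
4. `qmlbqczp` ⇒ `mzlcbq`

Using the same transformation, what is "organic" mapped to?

rigna

The transformation: take characters alternately from the front and the back (1st, last, 2nd, 2nd-last, ...), then delete the first 2 characters.
Applying both steps to "organic": "ocrigna", then "rigna".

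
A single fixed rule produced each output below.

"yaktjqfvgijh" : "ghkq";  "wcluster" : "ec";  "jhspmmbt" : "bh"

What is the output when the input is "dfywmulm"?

What's happening: swap the front and back halves of the string, then keep one character in every 3, starting at position 3 (positions 3rd, 6th, 9th, ...).
"dfywmulm" → "mulmdfyw" → "lf".

lf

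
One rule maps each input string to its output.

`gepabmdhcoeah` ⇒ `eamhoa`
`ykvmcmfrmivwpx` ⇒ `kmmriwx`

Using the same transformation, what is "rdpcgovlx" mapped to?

dcol

The pattern: keep every other character starting from the second (positions 2nd, 4th, 6th, ...).
Doing the same to "rdpcgovlx": "dcol".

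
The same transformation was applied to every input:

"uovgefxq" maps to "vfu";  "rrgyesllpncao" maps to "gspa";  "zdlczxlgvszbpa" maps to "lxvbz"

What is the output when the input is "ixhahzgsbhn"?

hzbi

Rule — move the first character to the end, then keep one character in every 3, starting at position 2 (positions 2nd, 5th, 8th, ...).
For "ixhahzgsbhn" the result is "hzbi".
(Check on "rrgyesllpncao": → "rgyesllpncaor" → "gspa" ✓)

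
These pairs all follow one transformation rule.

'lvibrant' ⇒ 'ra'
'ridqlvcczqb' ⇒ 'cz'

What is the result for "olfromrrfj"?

rr

Rule — delete the last 2 characters, then keep only the last 2 characters.
Working it through for "olfromrrfj": intermediate "olfromrr", final "rr".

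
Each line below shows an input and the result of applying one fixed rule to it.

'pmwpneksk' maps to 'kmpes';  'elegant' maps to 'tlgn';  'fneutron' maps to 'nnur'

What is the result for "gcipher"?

rcpe

What's happening: move the last character to the front, then keep every other character starting from the first (positions 1st, 3rd, 5th, ...).
Starting from "gcipher": after the first operation, "rgciphe"; after the second, "rcpe".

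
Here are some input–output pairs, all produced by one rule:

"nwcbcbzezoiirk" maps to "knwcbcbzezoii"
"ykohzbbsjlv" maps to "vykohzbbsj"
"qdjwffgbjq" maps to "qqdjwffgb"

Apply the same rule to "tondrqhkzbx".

Rule — move the last character to the front, then delete the last character.
"tondrqhkzbx" → "xtondrqhkzb" → "xtondrqhkz".

xtondrqhkz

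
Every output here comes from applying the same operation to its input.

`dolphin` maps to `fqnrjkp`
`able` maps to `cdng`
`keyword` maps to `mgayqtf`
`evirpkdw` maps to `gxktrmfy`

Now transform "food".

The transformation: shift every letter 2 places forward in the alphabet (wrapping around).
On "food" that produces "hqqf".

hqqf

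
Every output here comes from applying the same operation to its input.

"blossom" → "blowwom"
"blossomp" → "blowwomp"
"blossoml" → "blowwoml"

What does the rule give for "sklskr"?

wklwkr

What's happening: replace every "s" with "w".
So "sklskr" becomes "wklwkr".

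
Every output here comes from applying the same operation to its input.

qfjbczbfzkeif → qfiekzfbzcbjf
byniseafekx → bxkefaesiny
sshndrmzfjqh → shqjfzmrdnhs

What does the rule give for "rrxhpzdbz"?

Looking at the pairs, the operation is to reverse the string, then move the last character to the front.
"rrxhpzdbz" → "zbdzphxrr" → "rzbdzphxr".

rzbdzphxr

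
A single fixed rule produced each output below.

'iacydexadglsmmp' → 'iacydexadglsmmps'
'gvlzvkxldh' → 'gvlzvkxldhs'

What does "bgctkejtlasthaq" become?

The transformation: append "s".
On "bgctkejtlasthaq" that produces "bgctkejtlasthaqs".

bgctkejtlasthaqs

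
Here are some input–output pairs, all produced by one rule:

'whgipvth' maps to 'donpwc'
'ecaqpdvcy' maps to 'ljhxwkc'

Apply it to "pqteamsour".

wxalhtzv

What's happening: shift every letter 7 places forward in the alphabet (wrapping around), then delete the last 2 characters.
Starting from "pqteamsour": after the first operation, "wxalhtzvby"; after the second, "wxalhtzv".
(Check on "ecaqpdvcy": → "ljhxwkcjf" → "ljhxwkc" ✓)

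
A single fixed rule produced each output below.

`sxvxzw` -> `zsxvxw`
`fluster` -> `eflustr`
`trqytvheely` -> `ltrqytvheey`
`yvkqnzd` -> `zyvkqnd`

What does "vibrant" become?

nvibrat

The pattern: move the last character to the front, then swap the first and last characters.
Applying that to "vibrant" gives "nvibrat".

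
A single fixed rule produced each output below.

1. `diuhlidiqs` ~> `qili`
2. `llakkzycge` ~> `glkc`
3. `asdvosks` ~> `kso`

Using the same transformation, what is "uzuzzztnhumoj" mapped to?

Each output is the input with this applied: move the last 2 characters to the front (rotate right by 2), then keep one character in every 3, starting at position 1 (positions 1st, 4th, 7th, ...).
Applying both steps to "uzuzzztnhumoj": "ojuzuzzztnhum", then "ozznm".

ozznm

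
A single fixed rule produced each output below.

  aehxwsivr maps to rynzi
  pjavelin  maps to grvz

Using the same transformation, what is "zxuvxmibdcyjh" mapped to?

The pattern: shift every letter 9 places backward in the alphabet (wrapping around), then keep every other character starting from the first (positions 1st, 3rd, 5th, ...).
Applying both steps to "zxuvxmibdcyjh": "qolmodzsutpay", then "qlozupy".
(Check on "pjavelin": → "garmvcze" → "grvz" ✓)

qlozupy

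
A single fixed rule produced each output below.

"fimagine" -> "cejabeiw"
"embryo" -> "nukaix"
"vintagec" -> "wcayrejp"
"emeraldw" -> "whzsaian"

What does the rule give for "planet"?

japlhw

In each case the input is transformed by: swap the front and back halves of the string, then shift every letter 4 places backward in the alphabet (wrapping around).
"planet" → "netpla" → "japlhw".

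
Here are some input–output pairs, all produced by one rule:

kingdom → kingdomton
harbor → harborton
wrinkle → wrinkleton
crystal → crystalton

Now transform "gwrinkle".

Looking at the pairs, the operation is to append "ton".
Doing the same to "gwrinkle": "gwrinkleton".

gwrinkleton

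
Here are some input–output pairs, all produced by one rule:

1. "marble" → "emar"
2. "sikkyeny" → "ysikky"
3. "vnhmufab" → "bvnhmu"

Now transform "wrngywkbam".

The pattern: move the last character to the front, then delete the last 2 characters.
"wrngywkbam" → "mwrngywkba" → "mwrngywk".

mwrngywk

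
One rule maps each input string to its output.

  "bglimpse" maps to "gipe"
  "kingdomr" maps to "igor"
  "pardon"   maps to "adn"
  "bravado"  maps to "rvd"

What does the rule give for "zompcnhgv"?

opng

In each case the input is transformed by: keep every other character starting from the second (positions 2nd, 4th, 6th, ...).
For "zompcnhgv" the result is "opng".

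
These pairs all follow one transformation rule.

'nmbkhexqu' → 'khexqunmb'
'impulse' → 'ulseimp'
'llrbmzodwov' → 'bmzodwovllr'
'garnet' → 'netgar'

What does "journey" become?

rneyjou

What's happening: move the first 3 characters to the end (rotate left by 3).
On "journey" that produces "rneyjou".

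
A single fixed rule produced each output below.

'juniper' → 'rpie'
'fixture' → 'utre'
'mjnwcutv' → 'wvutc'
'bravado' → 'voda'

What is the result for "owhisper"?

The rule is to delete the first 3 characters, then sort the characters into reverse alphabetical order.
On "owhisper" that produces "srpie".
(Check on "bravado": → "vado" → "voda" ✓)

srpie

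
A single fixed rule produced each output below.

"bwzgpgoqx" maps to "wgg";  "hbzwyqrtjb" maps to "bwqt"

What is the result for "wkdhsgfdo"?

The pattern: delete the last 2 characters, then keep every other character starting from the second (positions 2nd, 4th, 6th, ...).
Starting from "wkdhsgfdo": after the first operation, "wkdhsgf"; after the second, "khg".
(Check on "hbzwyqrtjb": → "hbzwyqrt" → "bwqt" ✓)

khg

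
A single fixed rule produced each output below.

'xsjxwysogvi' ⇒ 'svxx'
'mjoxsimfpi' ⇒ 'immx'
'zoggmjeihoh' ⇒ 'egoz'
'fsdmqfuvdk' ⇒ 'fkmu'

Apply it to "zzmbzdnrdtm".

What's happening: keep one character in every 3, starting at position 1 (positions 1st, 4th, 7th, ...), then sort the characters into alphabetical order.
On "zzmbzdnrdtm" that produces "bntz".

bntz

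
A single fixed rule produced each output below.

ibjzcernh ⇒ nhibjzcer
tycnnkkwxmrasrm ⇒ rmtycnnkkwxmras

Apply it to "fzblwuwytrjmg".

mgfzblwuwytrj

The rule is to move the last 2 characters to the front (rotate right by 2).
For "fzblwuwytrjmg" the result is "mgfzblwuwytrj".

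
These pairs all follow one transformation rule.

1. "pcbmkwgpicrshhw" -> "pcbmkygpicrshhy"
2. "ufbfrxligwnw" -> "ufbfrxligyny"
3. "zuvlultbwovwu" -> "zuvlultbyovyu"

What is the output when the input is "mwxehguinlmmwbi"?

myxehguinlmmybi

The rule is to replace every "w" with "y".
So "mwxehguinlmmwbi" becomes "myxehguinlmmybi".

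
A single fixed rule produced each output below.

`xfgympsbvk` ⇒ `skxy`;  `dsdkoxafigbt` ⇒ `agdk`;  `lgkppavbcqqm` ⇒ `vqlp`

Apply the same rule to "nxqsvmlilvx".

lvns

What's happening: keep one character in every 3, starting at position 1 (positions 1st, 4th, 7th, ...), then swap the front and back halves of the string.
Starting from "nxqsvmlilvx": after the first operation, "nslv"; after the second, "lvns".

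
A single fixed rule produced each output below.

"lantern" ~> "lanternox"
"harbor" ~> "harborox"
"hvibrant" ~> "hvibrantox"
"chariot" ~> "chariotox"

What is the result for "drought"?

droughtox

What's happening: append "ox".
Doing the same to "drought": "droughtox".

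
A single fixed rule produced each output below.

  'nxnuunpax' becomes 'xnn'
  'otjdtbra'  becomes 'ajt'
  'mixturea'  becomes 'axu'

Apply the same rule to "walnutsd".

dlu

Looking at the pairs, the operation is to take characters alternately from the front and the back (1st, last, 2nd, 2nd-last, ...), then keep one character in every 3, starting at position 2 (positions 2nd, 5th, 8th, ...).
Starting from "walnutsd": after the first operation, "wdasltnu"; after the second, "dlu".
(Check on "nxnuunpax": → "nxxanpunu" → "xnn" ✓)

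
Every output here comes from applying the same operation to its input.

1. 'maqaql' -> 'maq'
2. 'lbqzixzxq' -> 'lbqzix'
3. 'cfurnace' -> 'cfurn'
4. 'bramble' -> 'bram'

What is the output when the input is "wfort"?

wf

Rule — delete the last 3 characters.
Doing the same to "wfort": "wf".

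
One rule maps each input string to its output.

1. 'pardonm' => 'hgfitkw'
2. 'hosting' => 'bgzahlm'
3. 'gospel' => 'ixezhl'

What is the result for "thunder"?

wxkmang

Each output is the input with this applied: move the last 3 characters to the front (rotate right by 3), then shift every letter 7 places backward in the alphabet (wrapping around).
"thunder" → "derthun" → "wxkmang".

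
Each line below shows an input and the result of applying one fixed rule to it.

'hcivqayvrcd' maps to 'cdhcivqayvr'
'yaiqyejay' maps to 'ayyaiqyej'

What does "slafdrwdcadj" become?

djslafdrwdca

The rule is to move the last 2 characters to the front (rotate right by 2).
On "slafdrwdcadj" that produces "djslafdrwdca".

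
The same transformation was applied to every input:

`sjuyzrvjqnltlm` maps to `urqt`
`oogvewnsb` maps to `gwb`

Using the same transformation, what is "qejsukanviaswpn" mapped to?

Rule — keep one character in every 3, starting at position 3 (positions 3rd, 6th, 9th, ...).
Doing the same to "qejsukanviaswpn": "jkvsn".

jkvsn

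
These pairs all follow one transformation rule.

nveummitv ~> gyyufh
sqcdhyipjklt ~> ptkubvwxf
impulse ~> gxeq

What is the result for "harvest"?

hqef

What's happening: delete the first 3 characters, then shift every letter 12 places forward in the alphabet (wrapping around).
For "harvest", step one produces "vest"; step two turns that into "hqef".
(Check on "sqcdhyipjklt": → "dhyipjklt" → "ptkubvwxf" ✓)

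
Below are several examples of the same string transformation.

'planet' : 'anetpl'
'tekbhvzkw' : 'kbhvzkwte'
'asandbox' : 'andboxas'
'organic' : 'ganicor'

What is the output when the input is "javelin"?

Looking at the pairs, the operation is to move the first 2 characters to the end (rotate left by 2).
So "javelin" becomes "velinja".

velinja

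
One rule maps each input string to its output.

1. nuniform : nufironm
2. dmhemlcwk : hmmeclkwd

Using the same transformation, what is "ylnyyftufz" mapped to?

nlyytffuyz

Looking at the pairs, the operation is to move the first character to the end, then swap each adjacent pair of characters (1↔2, 3↔4, ...).
For "ylnyyftufz", step one produces "lnyyftufzy"; step two turns that into "nlyytffuyz".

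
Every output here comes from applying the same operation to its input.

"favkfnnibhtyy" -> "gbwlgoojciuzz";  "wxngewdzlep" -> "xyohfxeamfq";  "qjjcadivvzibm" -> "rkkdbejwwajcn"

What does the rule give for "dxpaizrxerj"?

eyqbjasyfsk

The pattern: shift every letter 1 place forward in the alphabet (wrapping around).
For "dxpaizrxerj" the result is "eyqbjasyfsk".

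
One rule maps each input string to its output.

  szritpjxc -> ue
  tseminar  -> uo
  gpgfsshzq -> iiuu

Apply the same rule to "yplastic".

aue

Rule — shift every letter 2 places forward in the alphabet (wrapping around), then keep only the vowels.
Applying both steps to "yplastic": "arncuvke", then "aue".
(Check on "tseminar": → "vugokpct" → "uo" ✓)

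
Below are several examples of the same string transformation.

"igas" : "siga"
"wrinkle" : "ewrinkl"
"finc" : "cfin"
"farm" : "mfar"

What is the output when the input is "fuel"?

In each case the input is transformed by: move the last character to the front.
So "fuel" becomes "lfue".

lfue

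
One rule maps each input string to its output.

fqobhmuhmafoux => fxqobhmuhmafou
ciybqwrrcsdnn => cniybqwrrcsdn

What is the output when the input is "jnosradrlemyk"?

jknosradrlemy

The pattern: swap the first and last characters, then move the last character to the front.
Applying both steps to "jnosradrlemyk": "knosradrlemyj", then "jknosradrlemy".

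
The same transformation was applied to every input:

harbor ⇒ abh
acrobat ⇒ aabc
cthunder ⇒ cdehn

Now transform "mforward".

adfmo

The pattern: sort the characters into alphabetical order, then delete the last 3 characters.
So "mforward" becomes "adfmo".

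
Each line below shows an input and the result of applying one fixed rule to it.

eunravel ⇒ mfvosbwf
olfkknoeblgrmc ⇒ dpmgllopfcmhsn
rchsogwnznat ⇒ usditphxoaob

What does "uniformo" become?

The pattern: shift every letter 1 place forward in the alphabet (wrapping around), then move the last character to the front.
"uniformo" → "vojgpsnp" → "pvojgpsn".

pvojgpsn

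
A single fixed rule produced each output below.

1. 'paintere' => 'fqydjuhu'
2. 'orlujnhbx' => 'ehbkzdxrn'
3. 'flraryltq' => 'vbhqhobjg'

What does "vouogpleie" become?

In each case the input is transformed by: shift every letter 10 places backward in the alphabet (wrapping around).
On "vouogpleie" that produces "lekewfbuyu".

lekewfbuyu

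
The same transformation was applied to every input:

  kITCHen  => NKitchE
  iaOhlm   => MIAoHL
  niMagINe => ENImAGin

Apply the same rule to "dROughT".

Rule — flip the case of every letter, then move the last character to the front.
Starting from "dROughT": after the first operation, "DroUGHt"; after the second, "tDroUGH".

tDroUGH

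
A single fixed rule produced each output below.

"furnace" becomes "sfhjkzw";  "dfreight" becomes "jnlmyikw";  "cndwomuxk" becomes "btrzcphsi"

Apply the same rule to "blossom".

The pattern: shift every letter 5 places forward in the alphabet (wrapping around), then move the first 3 characters to the end (rotate left by 3).
Working it through for "blossom": intermediate "gqtxxtr", final "xxtrgqt".

xxtrgqt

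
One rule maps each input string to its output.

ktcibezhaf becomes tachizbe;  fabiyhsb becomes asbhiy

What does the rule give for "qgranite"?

gtrian

Looking at the pairs, the operation is to take characters alternately from the front and the back (1st, last, 2nd, 2nd-last, ...), then delete the first 2 characters.
Applying that to "qgranite" gives "gtrian".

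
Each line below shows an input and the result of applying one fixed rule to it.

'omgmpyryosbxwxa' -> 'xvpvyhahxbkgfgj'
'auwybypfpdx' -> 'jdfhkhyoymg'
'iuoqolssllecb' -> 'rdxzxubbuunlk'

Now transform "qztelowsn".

zicnuxfbw

The transformation: shift every letter 9 places forward in the alphabet (wrapping around).
Doing the same to "qztelowsn": "zicnuxfbw".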